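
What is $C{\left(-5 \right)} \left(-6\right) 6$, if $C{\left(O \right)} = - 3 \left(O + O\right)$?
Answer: $-1080$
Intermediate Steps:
$C{\left(O \right)} = - 6 O$ ($C{\left(O \right)} = - 3 \cdot 2 O = - 6 O$)
$C{\left(-5 \right)} \left(-6\right) 6 = \left(-6\right) \left(-5\right) \left(-6\right) 6 = 30 \left(-6\right) 6 = \left(-180\right) 6 = -1080$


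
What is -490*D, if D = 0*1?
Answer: 0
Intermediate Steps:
D = 0
-490*D = -490*0 = 0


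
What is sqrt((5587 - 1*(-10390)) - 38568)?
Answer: I*sqrt(22591) ≈ 150.3*I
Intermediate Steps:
sqrt((5587 - 1*(-10390)) - 38568) = sqrt((5587 + 10390) - 38568) = sqrt(15977 - 38568) = sqrt(-22591) = I*sqrt(22591)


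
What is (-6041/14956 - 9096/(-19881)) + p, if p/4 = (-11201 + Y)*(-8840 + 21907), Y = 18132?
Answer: 35905767006754181/99113412 ≈ 3.6227e+8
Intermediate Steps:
p = 362269508 (p = 4*((-11201 + 18132)*(-8840 + 21907)) = 4*(6931*13067) = 4*90567377 = 362269508)
(-6041/14956 - 9096/(-19881)) + p = (-6041/14956 - 9096/(-19881)) + 362269508 = (-6041*1/14956 - 9096*(-1/19881)) + 362269508 = (-6041/14956 + 3032/6627) + 362269508 = 5312885/99113412 + 362269508 = 35905767006754181/99113412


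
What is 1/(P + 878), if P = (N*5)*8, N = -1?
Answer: 1/838 ≈ 0.0011933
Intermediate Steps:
P = -40 (P = -1*5*8 = -5*8 = -40)
1/(P + 878) = 1/(-40 + 878) = 1/838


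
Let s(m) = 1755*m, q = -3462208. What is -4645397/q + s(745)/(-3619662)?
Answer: 2048002765169/2088670455616 ≈ 0.98053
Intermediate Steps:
-4645397/q + s(745)/(-3619662) = -4645397/(-3462208) + (1755*745)/(-3619662) = -4645397*(-1/3462208) + 1307475*(-1/3619662) = 4645397/3462208 - 435825/1206554 = 2048002765169/2088670455616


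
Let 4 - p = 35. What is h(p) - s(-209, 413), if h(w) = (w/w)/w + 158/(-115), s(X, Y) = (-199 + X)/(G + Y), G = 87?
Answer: -52599/89125 ≈ -0.59017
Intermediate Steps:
p = -31 (p = 4 - 1*35 = 4 - 35 = -31)
s(X, Y) = (-199 + X)/(87 + Y)
h(w) = -158/115 + 1/w (h(w) = 1/w + 158*(-1/115) = 1/w - 158/115 = -158/115 + 1/w)
h(p) - s(-209, 413) = (-158/115 + 1/(-31)) - (-199 - 209)/(87 + 413) = (-158/115 - 1/31) - (-408)/500 = -5013/3565 - (-408)/500 = -5013/3565 - 1*(-102/125) = -5013/3565 + 102/125 = -52599/89125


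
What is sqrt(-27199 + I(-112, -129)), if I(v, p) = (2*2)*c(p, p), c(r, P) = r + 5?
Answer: I*sqrt(27695) ≈ 166.42*I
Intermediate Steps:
c(r, P) = 5 + r
I(v, p) = 20 + 4*p (I(v, p) = (2*2)*(5 + p) = 4*(5 + p) = 20 + 4*p)
sqrt(-27199 + I(-112, -129)) = sqrt(-27199 + (20 + 4*(-129))) = sqrt(-27199 + (20 - 516)) = sqrt(-27199 - 496) = sqrt(-27695) = I*sqrt(27695)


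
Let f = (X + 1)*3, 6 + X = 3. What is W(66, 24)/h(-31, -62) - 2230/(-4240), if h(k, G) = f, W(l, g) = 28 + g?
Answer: -10355/1272 ≈ -8.1407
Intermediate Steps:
X = -3 (X = -6 + 3 = -3)
f = -6 (f = (-3 + 1)*3 = -2*3 = -6)
h(k, G) = -6
W(66, 24)/h(-31, -62) - 2230/(-4240) = (28 + 24)/(-6) - 2230/(-4240) = 52*(-1/6) - 2230*(-1/4240) = -26/3 + 223/424 = -10355/1272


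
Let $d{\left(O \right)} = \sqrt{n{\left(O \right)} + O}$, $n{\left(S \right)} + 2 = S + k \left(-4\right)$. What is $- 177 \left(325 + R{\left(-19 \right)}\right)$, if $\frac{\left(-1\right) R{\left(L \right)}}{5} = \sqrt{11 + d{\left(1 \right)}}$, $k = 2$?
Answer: $-57525 + 885 \sqrt{11 + 2 i \sqrt{2}} \approx -54566.0 + 374.33 i$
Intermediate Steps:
$n{\left(S \right)} = -10 + S$ ($n{\left(S \right)} = -2 + \left(S + 2 \left(-4\right)\right) = -2 + \left(S - 8\right) = -2 + \left(-8 + S\right) = -10 + S$)
$d{\left(O \right)} = \sqrt{-10 + 2 O}$ ($d{\left(O \right)} = \sqrt{\left(-10 + O\right) + O} = \sqrt{-10 + 2 O}$)
$R{\left(L \right)} = - 5 \sqrt{11 + 2 i \sqrt{2}}$ ($R{\left(L \right)} = - 5 \sqrt{11 + \sqrt{-10 + 2 \cdot 1}} = - 5 \sqrt{11 + \sqrt{-10 + 2}} = - 5 \sqrt{11 + \sqrt{-8}} = - 5 \sqrt{11 + 2 i \sqrt{2}}$)
$- 177 \left(325 + R{\left(-19 \right)}\right) = - 177 \left(325 - 5 \sqrt{11 + 2 i \sqrt{2}}\right) = -57525 + 885 \sqrt{11 + 2 i \sqrt{2}}$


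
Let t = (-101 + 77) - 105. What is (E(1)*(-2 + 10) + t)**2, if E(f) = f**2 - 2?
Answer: 18769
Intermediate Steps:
E(f) = -2 + f**2
t = -129 (t = -24 - 105 = -129)
(E(1)*(-2 + 10) + t)**2 = ((-2 + 1**2)*(-2 + 10) - 129)**2 = ((-2 + 1)*8 - 129)**2 = (-1*8 - 129)**2 = (-8 - 129)**2 = (-137)**2 = 18769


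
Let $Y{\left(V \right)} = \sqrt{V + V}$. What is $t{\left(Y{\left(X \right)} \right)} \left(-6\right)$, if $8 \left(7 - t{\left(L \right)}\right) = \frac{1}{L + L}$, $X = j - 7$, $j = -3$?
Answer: $-42 - \frac{3 i \sqrt{5}}{80} \approx -42.0 - 0.083853 i$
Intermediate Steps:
$X = -10$ ($X = -3 - 7 = -10$)
$Y{\left(V \right)} = \sqrt{2} \sqrt{V}$ ($Y{\left(V \right)} = \sqrt{2 V} = \sqrt{2} \sqrt{V}$)
$t{\left(L \right)} = 7 - \frac{1}{16 L}$ ($t{\left(L \right)} = 7 - \frac{1}{8 \left(L + L\right)} = 7 - \frac{1}{8 \cdot 2 L} = 7 - \frac{\frac{1}{2} \frac{1}{L}}{8} = 7 - \frac{1}{16 L}$)
$t{\left(Y{\left(X \right)} \right)} \left(-6\right) = \left(7 - \frac{1}{16 \sqrt{2} \sqrt{-10}}\right) \left(-6\right) = \left(7 - \frac{1}{16 \sqrt{2} i \sqrt{10}}\right) \left(-6\right) = \left(7 - \frac{1}{16 \cdot 2 i \sqrt{5}}\right) \left(-6\right) = \left(7 - \frac{\left(- \frac{1}{10}\right) i \sqrt{5}}{16}\right) \left(-6\right) = \left(7 + \frac{i \sqrt{5}}{160}\right) \left(-6\right) = -42 - \frac{3 i \sqrt{5}}{80}$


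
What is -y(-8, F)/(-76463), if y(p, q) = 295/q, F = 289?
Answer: 295/22097807 ≈ 1.3350e-5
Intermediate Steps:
-y(-8, F)/(-76463) = -295/289/(-76463) = -295/289*(-1/76463) = 295/22097807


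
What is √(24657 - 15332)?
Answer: 5*√373 ≈ 96.566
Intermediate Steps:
√(24657 - 15332) = √9325 = 5*√373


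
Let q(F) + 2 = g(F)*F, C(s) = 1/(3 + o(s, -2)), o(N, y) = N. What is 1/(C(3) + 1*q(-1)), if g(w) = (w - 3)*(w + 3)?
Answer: 6/37 ≈ 0.16216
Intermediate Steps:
g(w) = (-3 + w)*(3 + w)
C(s) = 1/(3 + s)
q(F) = -2 + F*(-9 + F²) (q(F) = -2 + (-9 + F²)*F = -2 + F*(-9 + F²))
1/(C(3) + 1*q(-1)) = 1/(1/(3 + 3) + 1*(-2 - (-9 + (-1)²))) = 1/(1/6 + 1*(-2 - (-9 + 1))) = 1/(⅙ + 1*(-2 - 1*(-8))) = 1/(⅙ + 1*(-2 + 8)) = 1/(⅙ + 1*6) = 1/(⅙ + 6) = 1/(37/6) = 6/37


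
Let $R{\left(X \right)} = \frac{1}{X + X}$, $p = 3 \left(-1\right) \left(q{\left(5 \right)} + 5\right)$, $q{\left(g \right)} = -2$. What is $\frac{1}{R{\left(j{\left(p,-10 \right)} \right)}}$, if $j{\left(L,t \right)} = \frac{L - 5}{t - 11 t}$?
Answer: $- \frac{7}{25} \approx -0.28$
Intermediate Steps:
$p = -9$ ($p = 3 \left(-1\right) \left(-2 + 5\right) = \left(-3\right) 3 = -9$)
$j{\left(L,t \right)} = - \frac{-5 + L}{10 t}$ ($j{\left(L,t \right)} = \frac{-5 + L}{\left(-10\right) t} = \left(-5 + L\right) \left(- \frac{1}{10 t}\right) = - \frac{-5 + L}{10 t}$)
$R{\left(X \right)} = \frac{1}{2 X}$
$\frac{1}{R{\left(j{\left(p,-10 \right)} \right)}} = \frac{1}{\frac{1}{2} \frac{1}{\frac{1}{10} \frac{1}{-10} \left(5 - -9\right)}} = \frac{1}{\frac{1}{2} \frac{1}{\frac{1}{10} \left(- \frac{1}{10}\right) \left(5 + 9\right)}} = \frac{1}{\frac{1}{2} \frac{1}{\frac{1}{10} \left(- \frac{1}{10}\right) 14}} = \frac{1}{\frac{1}{2} \frac{1}{- \frac{7}{50}}} = \frac{1}{\frac{1}{2} \left(- \frac{50}{7}\right)} = \frac{1}{- \frac{25}{7}} = - \frac{7}{25}$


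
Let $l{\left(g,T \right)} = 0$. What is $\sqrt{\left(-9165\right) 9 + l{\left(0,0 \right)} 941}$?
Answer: $3 i \sqrt{9165} \approx 287.2 i$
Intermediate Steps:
$\sqrt{\left(-9165\right) 9 + l{\left(0,0 \right)} 941} = \sqrt{\left(-9165\right) 9 + 0 \cdot 941} = \sqrt{-82485 + 0} = \sqrt{-82485} = 3 i \sqrt{9165}$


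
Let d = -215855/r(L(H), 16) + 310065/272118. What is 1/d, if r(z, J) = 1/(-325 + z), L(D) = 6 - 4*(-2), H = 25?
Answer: 12958/869882281755 ≈ 1.4896e-8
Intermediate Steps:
L(D) = 14 (L(D) = 6 + 8 = 14)
d = 869882281755/12958 (d = -215855/(1/(-325 + 14)) + 310065/272118 = -215855/(1/(-311)) + 310065*(1/272118) = -215855/(-1/311) + 14765/12958 = -215855*(-311) + 14765/12958 = 67130905 + 14765/12958 = 869882281755/12958 ≈ 6.7131e+7)
1/d = 1/(869882281755/12958) = 12958/869882281755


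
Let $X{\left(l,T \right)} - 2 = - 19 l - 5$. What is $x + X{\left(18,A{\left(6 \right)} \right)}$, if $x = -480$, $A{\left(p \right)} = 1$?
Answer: $-825$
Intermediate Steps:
$X{\left(l,T \right)} = -3 - 19 l$ ($X{\left(l,T \right)} = 2 - \left(5 + 19 l\right) = -3 - 19 l$)
$x + X{\left(18,A{\left(6 \right)} \right)} = -480 - 345 = -825$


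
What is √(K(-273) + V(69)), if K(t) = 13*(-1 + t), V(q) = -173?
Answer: 3*I*√415 ≈ 61.115*I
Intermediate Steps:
K(t) = -13 + 13*t
√(K(-273) + V(69)) = √((-13 + 13*(-273)) - 173) = √((-13 - 3549) - 173) = √(-3562 - 173) = √(-3735) = 3*I*√415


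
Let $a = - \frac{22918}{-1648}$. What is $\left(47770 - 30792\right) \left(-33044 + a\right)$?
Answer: $- \frac{231043389733}{412} \approx -5.6079 \cdot 10^{8}$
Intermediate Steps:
$a = \frac{11459}{824}$ ($a = \left(-22918\right) \left(- \frac{1}{1648}\right) = \frac{11459}{824} \approx 13.907$)
$\left(47770 - 30792\right) \left(-33044 + a\right) = \left(47770 - 30792\right) \left(-33044 + \frac{11459}{824}\right) = 16978 \left(- \frac{27216797}{824}\right) = - \frac{231043389733}{412}$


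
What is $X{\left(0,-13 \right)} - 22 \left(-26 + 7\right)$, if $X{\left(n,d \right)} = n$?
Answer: $418$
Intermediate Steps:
$X{\left(0,-13 \right)} - 22 \left(-26 + 7\right) = 0 - 22 \left(-26 + 7\right) = 0 - 22 \left(-19\right) = 0 - -418 = 0 + 418 = 418$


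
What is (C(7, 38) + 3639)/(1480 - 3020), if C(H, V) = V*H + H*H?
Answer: -1977/770 ≈ -2.5675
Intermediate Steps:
C(H, V) = H² + H*V (C(H, V) = H*V + H² = H² + H*V)
(C(7, 38) + 3639)/(1480 - 3020) = (7*(7 + 38) + 3639)/(1480 - 3020) = (7*45 + 3639)/(-1540) = (315 + 3639)*(-1/1540) = 3954*(-1/1540) = -1977/770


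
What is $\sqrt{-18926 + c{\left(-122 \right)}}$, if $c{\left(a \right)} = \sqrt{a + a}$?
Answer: $\sqrt{-18926 + 2 i \sqrt{61}} \approx 0.0568 + 137.57 i$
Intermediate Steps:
$c{\left(a \right)} = \sqrt{2} \sqrt{a}$ ($c{\left(a \right)} = \sqrt{2 a} = \sqrt{2} \sqrt{a}$)
$\sqrt{-18926 + c{\left(-122 \right)}} = \sqrt{-18926 + \sqrt{2} \sqrt{-122}} = \sqrt{-18926 + \sqrt{2} i \sqrt{122}} = \sqrt{-18926 + 2 i \sqrt{61}}$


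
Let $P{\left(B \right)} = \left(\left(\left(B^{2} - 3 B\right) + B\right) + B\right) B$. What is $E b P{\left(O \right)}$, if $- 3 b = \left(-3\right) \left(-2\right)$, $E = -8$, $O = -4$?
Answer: $-1280$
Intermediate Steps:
$P{\left(B \right)} = B \left(B^{2} - B\right)$ ($P{\left(B \right)} = \left(\left(B^{2} - 2 B\right) + B\right) B = \left(B^{2} - B\right) B = B \left(B^{2} - B\right)$)
$b = -2$ ($b = - \frac{\left(-3\right) \left(-2\right)}{3} = \left(- \frac{1}{3}\right) 6 = -2$)
$E b P{\left(O \right)} = \left(-8\right) \left(-2\right) \left(-4\right)^{2} \left(-1 - 4\right) = 16 \cdot 16 \left(-5\right) = 16 \left(-80\right) = -1280$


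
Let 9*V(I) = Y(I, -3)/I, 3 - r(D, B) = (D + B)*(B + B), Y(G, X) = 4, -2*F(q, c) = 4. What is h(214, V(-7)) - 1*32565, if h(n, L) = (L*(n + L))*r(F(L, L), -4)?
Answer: -14091605/441 ≈ -31954.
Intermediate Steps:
F(q, c) = -2 (F(q, c) = -½*4 = -2)
r(D, B) = 3 - 2*B*(B + D) (r(D, B) = 3 - (D + B)*(B + B) = 3 - (B + D)*2*B = 3 - 2*B*(B + D))
V(I) = 4/(9*I) (V(I) = (4/I)/9 = 4/(9*I))
h(n, L) = -45*L*(L + n) (h(n, L) = (L*(n + L))*(3 - 2*(-4)² - 2*(-4)*(-2)) = (L*(L + n))*(3 - 2*16 - 16) = (L*(L + n))*(3 - 32 - 16) = (L*(L + n))*(-45) = -45*L*(L + n))
h(214, V(-7)) - 1*32565 = -45*(4/9)/(-7)*((4/9)/(-7) + 214) - 1*32565 = -45*(4/9)*(-⅐)*((4/9)*(-⅐) + 214) - 32565 = -45*(-4/63)*(-4/63 + 214) - 32565 = -45*(-4/63)*13478/63 - 32565 = 269560/441 - 32565 = -14091605/441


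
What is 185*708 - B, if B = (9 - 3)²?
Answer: 130944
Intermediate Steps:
B = 36 (B = 6² = 36)
185*708 - B = 185*708 - 1*36 = 130980 - 36 = 130944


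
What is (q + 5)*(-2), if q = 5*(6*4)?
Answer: -250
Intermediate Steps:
q = 120 (q = 5*24 = 120)
(q + 5)*(-2) = (120 + 5)*(-2) = 125*(-2) = -250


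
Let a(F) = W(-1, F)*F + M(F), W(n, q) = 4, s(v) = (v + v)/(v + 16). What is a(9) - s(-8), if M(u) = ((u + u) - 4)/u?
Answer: 356/9 ≈ 39.556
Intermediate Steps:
s(v) = 2*v/(16 + v) (s(v) = (2*v)/(16 + v) = 2*v/(16 + v))
M(u) = (-4 + 2*u)/u (M(u) = (2*u - 4)/u = (-4 + 2*u)/u)
a(F) = 2 - 4/F + 4*F (a(F) = 4*F + (2 - 4/F) = 2 - 4/F + 4*F)
a(9) - s(-8) = (2 - 4/9 + 4*9) - 2*(-8)/(16 - 8) = (2 - 4*1/9 + 36) - 2*(-8)/8 = (2 - 4/9 + 36) - 2*(-8)/8 = 338/9 - 1*(-2) = 338/9 + 2 = 356/9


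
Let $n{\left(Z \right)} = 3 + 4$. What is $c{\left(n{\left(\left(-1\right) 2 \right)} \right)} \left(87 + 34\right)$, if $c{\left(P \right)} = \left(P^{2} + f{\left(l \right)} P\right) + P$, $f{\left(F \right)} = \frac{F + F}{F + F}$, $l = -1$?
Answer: $7623$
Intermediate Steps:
$f{\left(F \right)} = 1$ ($f{\left(F \right)} = \frac{2 F}{2 F} = 2 F \frac{1}{2 F} = 1$)
$n{\left(Z \right)} = 7$
$c{\left(P \right)} = P^{2} + 2 P$ ($c{\left(P \right)} = \left(P^{2} + 1 P\right) + P = \left(P^{2} + P\right) + P = \left(P + P^{2}\right) + P = P^{2} + 2 P$)
$c{\left(n{\left(\left(-1\right) 2 \right)} \right)} \left(87 + 34\right) = 7 \left(2 + 7\right) \left(87 + 34\right) = 7 \cdot 9 \cdot 121 = 63 \cdot 121 = 7623$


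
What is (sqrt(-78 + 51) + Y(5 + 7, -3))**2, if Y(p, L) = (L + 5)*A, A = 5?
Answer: 73 + 60*I*sqrt(3) ≈ 73.0 + 103.92*I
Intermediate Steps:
Y(p, L) = 25 + 5*L (Y(p, L) = (L + 5)*5 = (5 + L)*5 = 25 + 5*L)
(sqrt(-78 + 51) + Y(5 + 7, -3))**2 = (sqrt(-78 + 51) + (25 + 5*(-3)))**2 = (sqrt(-27) + (25 - 15))**2 = (3*I*sqrt(3) + 10)**2 = (10 + 3*I*sqrt(3))**2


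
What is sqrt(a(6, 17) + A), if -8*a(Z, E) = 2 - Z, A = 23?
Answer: sqrt(94)/2 ≈ 4.8477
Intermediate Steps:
a(Z, E) = -1/4 + Z/8 (a(Z, E) = -(2 - Z)/8 = -1/4 + Z/8)
sqrt(a(6, 17) + A) = sqrt((-1/4 + (1/8)*6) + 23) = sqrt((-1/4 + 3/4) + 23) = sqrt(1/2 + 23) = sqrt(47/2) = sqrt(94)/2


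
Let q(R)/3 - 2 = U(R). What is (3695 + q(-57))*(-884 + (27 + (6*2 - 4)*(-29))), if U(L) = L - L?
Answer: -4030389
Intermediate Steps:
U(L) = 0
q(R) = 6 (q(R) = 6 + 3*0 = 6 + 0 = 6)
(3695 + q(-57))*(-884 + (27 + (6*2 - 4)*(-29))) = (3695 + 6)*(-884 + (27 + (6*2 - 4)*(-29))) = 3701*(-884 + (27 + (12 - 4)*(-29))) = 3701*(-884 + (27 + 8*(-29))) = 3701*(-884 + (27 - 232)) = 3701*(-884 - 205) = 3701*(-1089) = -4030389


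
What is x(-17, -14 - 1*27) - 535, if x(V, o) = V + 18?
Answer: -534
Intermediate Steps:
x(V, o) = 18 + V
x(-17, -14 - 1*27) - 535 = (18 - 17) - 535 = 1 - 535 = -534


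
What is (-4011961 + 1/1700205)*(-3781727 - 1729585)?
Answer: 12531173251471156416/566735 ≈ 2.2111e+13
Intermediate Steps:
(-4011961 + 1/1700205)*(-3781727 - 1729585) = (-4011961 + 1/1700205)*(-5511312) = -6821156152004/1700205*(-5511312) = 12531173251471156416/566735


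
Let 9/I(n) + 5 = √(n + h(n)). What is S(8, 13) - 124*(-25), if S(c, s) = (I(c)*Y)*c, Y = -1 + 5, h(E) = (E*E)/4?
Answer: 1660 - 576*√6 ≈ 249.09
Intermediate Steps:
h(E) = E²/4 (h(E) = E²*(¼) = E²/4)
I(n) = 9/(-5 + √(n + n²/4))
Y = 4
S(c, s) = 72*c/(-10 + √(c*(4 + c))) (S(c, s) = ((18/(-10 + √(c*(4 + c))))*4)*c = (72/(-10 + √(c*(4 + c))))*c = 72*c/(-10 + √(c*(4 + c))))
S(8, 13) - 124*(-25) = 72*8/(-10 + √(8*(4 + 8))) - 124*(-25) = 72*8/(-10 + √(8*12)) + 3100 = 72*8/(-10 + √96) + 3100 = 72*8/(-10 + 4*√6) + 3100 = 576/(-10 + 4*√6) + 3100 = 3100 + 576/(-10 + 4*√6)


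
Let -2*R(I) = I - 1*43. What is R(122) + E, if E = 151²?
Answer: 45523/2 ≈ 22762.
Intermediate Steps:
R(I) = 43/2 - I/2 (R(I) = -(I - 1*43)/2 = -(I - 43)/2 = -(-43 + I)/2 = 43/2 - I/2)
E = 22801
R(122) + E = (43/2 - ½*122) + 22801 = (43/2 - 61) + 22801 = -79/2 + 22801 = 45523/2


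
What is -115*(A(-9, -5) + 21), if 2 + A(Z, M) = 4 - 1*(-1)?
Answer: -2760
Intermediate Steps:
A(Z, M) = 3 (A(Z, M) = -2 + (4 - 1*(-1)) = -2 + (4 + 1) = -2 + 5 = 3)
-115*(A(-9, -5) + 21) = -115*(3 + 21) = -115*24 = -2760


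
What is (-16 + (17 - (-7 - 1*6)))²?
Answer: 196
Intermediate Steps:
(-16 + (17 - (-7 - 1*6)))² = (-16 + (17 - (-7 - 6)))² = (-16 + (17 - 1*(-13)))² = (-16 + (17 + 13))² = (-16 + 30)² = 14² = 196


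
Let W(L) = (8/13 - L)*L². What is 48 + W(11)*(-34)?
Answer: 556014/13 ≈ 42770.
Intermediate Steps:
W(L) = L²*(8/13 - L) (W(L) = (8*(1/13) - L)*L² = (8/13 - L)*L² = L²*(8/13 - L))
48 + W(11)*(-34) = 48 + (11²*(8/13 - 1*11))*(-34) = 48 + (121*(8/13 - 11))*(-34) = 48 + (121*(-135/13))*(-34) = 48 - 16335/13*(-34) = 48 + 555390/13 = 556014/13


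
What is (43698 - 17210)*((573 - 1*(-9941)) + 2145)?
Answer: 335311592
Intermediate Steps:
(43698 - 17210)*((573 - 1*(-9941)) + 2145) = 26488*((573 + 9941) + 2145) = 26488*(10514 + 2145) = 26488*12659 = 335311592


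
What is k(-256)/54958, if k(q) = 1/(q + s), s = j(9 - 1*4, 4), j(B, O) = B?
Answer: -1/13794458 ≈ -7.2493e-8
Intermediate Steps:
s = 5 (s = 9 - 1*4 = 9 - 4 = 5)
k(q) = 1/(5 + q) (k(q) = 1/(q + 5) = 1/(5 + q))
k(-256)/54958 = 1/((5 - 256)*54958) = (1/54958)/(-251) = -1/251*1/54958 = -1/13794458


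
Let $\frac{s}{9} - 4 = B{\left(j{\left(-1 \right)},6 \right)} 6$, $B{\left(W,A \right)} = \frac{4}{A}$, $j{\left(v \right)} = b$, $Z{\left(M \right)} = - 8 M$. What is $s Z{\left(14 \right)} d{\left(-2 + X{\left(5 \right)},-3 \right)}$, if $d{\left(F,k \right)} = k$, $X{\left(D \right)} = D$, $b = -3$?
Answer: $24192$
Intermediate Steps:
$j{\left(v \right)} = -3$
$s = 72$ ($s = 36 + 9 \cdot \frac{4}{6} \cdot 6 = 36 + 9 \cdot 4 \cdot \frac{1}{6} \cdot 6 = 36 + 9 \cdot \frac{2}{3} \cdot 6 = 36 + 9 \cdot 4 = 36 + 36 = 72$)
$s Z{\left(14 \right)} d{\left(-2 + X{\left(5 \right)},-3 \right)} = 72 \left(\left(-8\right) 14\right) \left(-3\right) = 72 \left(-112\right) \left(-3\right) = \left(-8064\right) \left(-3\right) = 24192$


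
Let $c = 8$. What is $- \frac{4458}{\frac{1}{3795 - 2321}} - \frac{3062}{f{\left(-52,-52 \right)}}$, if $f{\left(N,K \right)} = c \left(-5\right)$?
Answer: $- \frac{131420309}{20} \approx -6.571 \cdot 10^{6}$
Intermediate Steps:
$f{\left(N,K \right)} = -40$ ($f{\left(N,K \right)} = 8 \left(-5\right) = -40$)
$- \frac{4458}{\frac{1}{3795 - 2321}} - \frac{3062}{f{\left(-52,-52 \right)}} = - \frac{4458}{\frac{1}{3795 - 2321}} - \frac{3062}{-40} = - \frac{4458}{\frac{1}{1474}} - - \frac{1531}{20} = - 4458 \frac{1}{\frac{1}{1474}} + \frac{1531}{20} = \left(-4458\right) 1474 + \frac{1531}{20} = -6571092 + \frac{1531}{20} = - \frac{131420309}{20}$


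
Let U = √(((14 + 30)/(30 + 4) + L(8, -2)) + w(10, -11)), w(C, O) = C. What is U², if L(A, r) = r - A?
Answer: 22/17 ≈ 1.2941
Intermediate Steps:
U = √374/17 (U = √(((14 + 30)/(30 + 4) + (-2 - 1*8)) + 10) = √((44/34 + (-2 - 8)) + 10) = √((44*(1/34) - 10) + 10) = √((22/17 - 10) + 10) = √(-148/17 + 10) = √(22/17) = √374/17 ≈ 1.1376)
U² = (√374/17)² = 22/17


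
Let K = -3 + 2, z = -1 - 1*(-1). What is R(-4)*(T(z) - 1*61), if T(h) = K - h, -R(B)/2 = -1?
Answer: -124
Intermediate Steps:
z = 0 (z = -1 + 1 = 0)
R(B) = 2 (R(B) = -2*(-1) = 2)
K = -1
T(h) = -1 - h
R(-4)*(T(z) - 1*61) = 2*((-1 - 1*0) - 1*61) = 2*((-1 + 0) - 61) = 2*(-1 - 61) = 2*(-62) = -124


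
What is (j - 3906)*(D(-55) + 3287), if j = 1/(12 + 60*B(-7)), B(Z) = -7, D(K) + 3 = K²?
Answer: -3351443847/136 ≈ -2.4643e+7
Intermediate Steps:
D(K) = -3 + K²
j = -1/408 (j = 1/(12 + 60*(-7)) = 1/(12 - 420) = 1/(-408) = -1/408 ≈ -0.0024510)
(j - 3906)*(D(-55) + 3287) = (-1/408 - 3906)*((-3 + (-55)²) + 3287) = -1593649*((-3 + 3025) + 3287)/408 = -1593649*(3022 + 3287)/408 = -1593649/408*6309 = -3351443847/136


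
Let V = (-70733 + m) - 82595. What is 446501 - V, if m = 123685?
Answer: 476144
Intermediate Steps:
V = -29643 (V = (-70733 + 123685) - 82595 = 52952 - 82595 = -29643)
446501 - V = 446501 - 1*(-29643) = 446501 + 29643 = 476144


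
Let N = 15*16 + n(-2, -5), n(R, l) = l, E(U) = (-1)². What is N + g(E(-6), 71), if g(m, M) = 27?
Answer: 262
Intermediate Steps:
E(U) = 1
N = 235 (N = 15*16 - 5 = 240 - 5 = 235)
N + g(E(-6), 71) = 235 + 27 = 262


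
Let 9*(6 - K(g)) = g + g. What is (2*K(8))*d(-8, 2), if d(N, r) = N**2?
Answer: 4864/9 ≈ 540.44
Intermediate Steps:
K(g) = 6 - 2*g/9 (K(g) = 6 - (g + g)/9 = 6 - 2*g/9)
(2*K(8))*d(-8, 2) = (2*(6 - 2/9*8))*(-8)**2 = (2*(6 - 16/9))*64 = (2*(38/9))*64 = (76/9)*64 = 4864/9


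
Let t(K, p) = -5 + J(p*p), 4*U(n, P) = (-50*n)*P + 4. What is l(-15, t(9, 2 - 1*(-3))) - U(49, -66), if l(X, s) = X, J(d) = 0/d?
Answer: -40441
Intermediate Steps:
J(d) = 0
U(n, P) = 1 - 25*P*n/2 (U(n, P) = ((-50*n)*P + 4)/4 = (-50*P*n + 4)/4 = (4 - 50*P*n)/4 = 1 - 25*P*n/2)
t(K, p) = -5 (t(K, p) = -5 + 0 = -5)
l(-15, t(9, 2 - 1*(-3))) - U(49, -66) = -15 - (1 - 25/2*(-66)*49) = -15 - (1 + 40425) = -15 - 1*40426 = -15 - 40426 = -40441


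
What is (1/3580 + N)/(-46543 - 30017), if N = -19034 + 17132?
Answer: 6809159/274084800 ≈ 0.024843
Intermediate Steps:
N = -1902
(1/3580 + N)/(-46543 - 30017) = (1/3580 - 1902)/(-46543 - 30017) = (1/3580 - 1902)/(-76560) = -6809159/3580*(-1/76560) = 6809159/274084800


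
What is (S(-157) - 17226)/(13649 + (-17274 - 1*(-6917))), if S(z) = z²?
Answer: 7423/3292 ≈ 2.2549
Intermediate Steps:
(S(-157) - 17226)/(13649 + (-17274 - 1*(-6917))) = ((-157)² - 17226)/(13649 + (-17274 - 1*(-6917))) = (24649 - 17226)/(13649 + (-17274 + 6917)) = 7423/(13649 - 10357) = 7423/3292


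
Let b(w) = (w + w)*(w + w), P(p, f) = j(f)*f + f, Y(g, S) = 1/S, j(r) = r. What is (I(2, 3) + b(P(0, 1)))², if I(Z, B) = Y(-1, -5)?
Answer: 6241/25 ≈ 249.64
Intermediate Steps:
I(Z, B) = -⅕ (I(Z, B) = 1/(-5) = -⅕)
P(p, f) = f + f² (P(p, f) = f*f + f = f² + f = f + f²)
b(w) = 4*w² (b(w) = (2*w)*(2*w) = 4*w²)
(I(2, 3) + b(P(0, 1)))² = (-⅕ + 4*(1*(1 + 1))²)² = (-⅕ + 4*(1*2)²)² = (-⅕ + 4*2²)² = (-⅕ + 4*4)² = (-⅕ + 16)² = (79/5)² = 6241/25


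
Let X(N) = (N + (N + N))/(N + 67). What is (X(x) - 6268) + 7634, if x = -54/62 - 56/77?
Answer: 10154299/7434 ≈ 1365.9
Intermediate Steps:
x = -545/341 (x = -54*1/62 - 56*1/77 = -27/31 - 8/11 = -545/341 ≈ -1.5982)
X(N) = 3*N/(67 + N) (X(N) = (N + 2*N)/(67 + N) = (3*N)/(67 + N) = 3*N/(67 + N))
(X(x) - 6268) + 7634 = (3*(-545/341)/(67 - 545/341) - 6268) + 7634 = (3*(-545/341)/(22302/341) - 6268) + 7634 = (3*(-545/341)*(341/22302) - 6268) + 7634 = (-545/7434 - 6268) + 7634 = -46596857/7434 + 7634 = 10154299/7434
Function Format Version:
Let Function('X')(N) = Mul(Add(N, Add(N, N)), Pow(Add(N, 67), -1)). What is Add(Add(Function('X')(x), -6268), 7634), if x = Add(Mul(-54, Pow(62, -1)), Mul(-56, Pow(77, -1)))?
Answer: Rational(10154299, 7434) ≈ 1365.9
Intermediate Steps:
x = Rational(-545, 341) (x = Add(Mul(-54, Rational(1, 62)), Mul(-56, Rational(1, 77))) = Add(Rational(-27, 31), Rational(-8, 11)) = Rational(-545, 341) ≈ -1.5982)
Function('X')(N) = Mul(3, N, Pow(Add(67, N), -1)) (Function('X')(N) = Mul(Add(N, Mul(2, N)), Pow(Add(67, N), -1)) = Mul(Mul(3, N), Pow(Add(67, N), -1)) = Mul(3, N, Pow(Add(67, N), -1)))
Add(Add(Function('X')(x), -6268), 7634) = Add(Add(Mul(3, Rational(-545, 341), Pow(Add(67, Rational(-545, 341)), -1)), -6268), 7634) = Add(Add(Mul(3, Rational(-545, 341), Pow(Rational(22302, 341), -1)), -6268), 7634) = Add(Add(Mul(3, Rational(-545, 341), Rational(341, 22302)), -6268), 7634) = Add(Add(Rational(-545, 7434), -6268), 7634) = Add(Rational(-46596857, 7434), 7634) = Rational(10154299, 7434)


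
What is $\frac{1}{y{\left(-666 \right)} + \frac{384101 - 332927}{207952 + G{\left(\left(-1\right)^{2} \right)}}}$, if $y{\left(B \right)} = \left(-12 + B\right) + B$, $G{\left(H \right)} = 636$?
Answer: $- \frac{104294}{140145549} \approx -0.00074418$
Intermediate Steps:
$y{\left(B \right)} = -12 + 2 B$
$\frac{1}{y{\left(-666 \right)} + \frac{384101 - 332927}{207952 + G{\left(\left(-1\right)^{2} \right)}}} = \frac{1}{\left(-12 + 2 \left(-666\right)\right) + \frac{384101 - 332927}{207952 + 636}} = \frac{1}{\left(-12 - 1332\right) + \frac{51174}{208588}} = \frac{1}{-1344 + 51174 \cdot \frac{1}{208588}} = \frac{1}{-1344 + \frac{25587}{104294}} = \frac{1}{- \frac{140145549}{104294}} = - \frac{104294}{140145549}$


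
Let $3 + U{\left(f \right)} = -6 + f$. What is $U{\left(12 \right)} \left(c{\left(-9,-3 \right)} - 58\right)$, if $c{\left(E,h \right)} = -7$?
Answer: $-195$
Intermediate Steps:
$U{\left(f \right)} = -9 + f$ ($U{\left(f \right)} = -3 + \left(-6 + f\right) = -9 + f$)
$U{\left(12 \right)} \left(c{\left(-9,-3 \right)} - 58\right) = \left(-9 + 12\right) \left(-7 - 58\right) = 3 \left(-7 + \left(-60 + 2\right)\right) = 3 \left(-7 - 58\right) = 3 \left(-65\right) = -195$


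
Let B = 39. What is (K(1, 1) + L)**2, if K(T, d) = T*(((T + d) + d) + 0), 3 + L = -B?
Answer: 1521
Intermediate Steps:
L = -42 (L = -3 - 1*39 = -3 - 39 = -42)
K(T, d) = T*(T + 2*d) (K(T, d) = T*((T + 2*d) + 0) = T*(T + 2*d))
(K(1, 1) + L)**2 = (1*(1 + 2*1) - 42)**2 = (1*(1 + 2) - 42)**2 = (1*3 - 42)**2 = (3 - 42)**2 = (-39)**2 = 1521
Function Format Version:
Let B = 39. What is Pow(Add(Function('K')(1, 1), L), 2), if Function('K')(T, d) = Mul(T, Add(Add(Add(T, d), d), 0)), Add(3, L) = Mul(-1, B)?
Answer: 1521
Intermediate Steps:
L = -42 (L = Add(-3, Mul(-1, 39)) = Add(-3, -39) = -42)
Function('K')(T, d) = Mul(T, Add(T, Mul(2, d))) (Function('K')(T, d) = Mul(T, Add(Add(T, Mul(2, d)), 0)) = Mul(T, Add(T, Mul(2, d))))
Pow(Add(Function('K')(1, 1), L), 2) = Pow(Add(Mul(1, Add(1, Mul(2, 1))), -42), 2) = Pow(Add(Mul(1, Add(1, 2)), -42), 2) = Pow(Add(Mul(1, 3), -42), 2) = Pow(Add(3, -42), 2) = Pow(-39, 2) = 1521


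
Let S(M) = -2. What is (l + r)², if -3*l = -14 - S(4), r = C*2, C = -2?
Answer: 0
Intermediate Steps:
r = -4 (r = -2*2 = -4)
l = 4 (l = -(-14 - (-2))/3 = -(-14 - 1*(-2))/3 = -(-14 + 2)/3 = -⅓*(-12) = 4)
(l + r)² = (4 - 4)² = 0² = 0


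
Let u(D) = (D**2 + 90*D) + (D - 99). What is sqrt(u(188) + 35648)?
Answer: sqrt(88001) ≈ 296.65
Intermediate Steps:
u(D) = -99 + D**2 + 91*D (u(D) = (D**2 + 90*D) + (-99 + D) = -99 + D**2 + 91*D)
sqrt(u(188) + 35648) = sqrt((-99 + 188**2 + 91*188) + 35648) = sqrt((-99 + 35344 + 17108) + 35648) = sqrt(52353 + 35648) = sqrt(88001)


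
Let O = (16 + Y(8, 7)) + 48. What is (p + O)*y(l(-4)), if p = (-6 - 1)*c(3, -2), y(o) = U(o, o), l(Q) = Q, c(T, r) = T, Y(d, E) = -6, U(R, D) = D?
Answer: -148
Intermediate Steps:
y(o) = o
O = 58 (O = (16 - 6) + 48 = 10 + 48 = 58)
p = -21 (p = (-6 - 1)*3 = -7*3 = -21)
(p + O)*y(l(-4)) = (-21 + 58)*(-4) = 37*(-4) = -148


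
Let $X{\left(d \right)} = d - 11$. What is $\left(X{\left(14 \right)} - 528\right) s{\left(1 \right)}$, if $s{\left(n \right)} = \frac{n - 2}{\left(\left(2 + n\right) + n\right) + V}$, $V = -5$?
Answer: $-525$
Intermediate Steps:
$X{\left(d \right)} = -11 + d$
$s{\left(n \right)} = \frac{-2 + n}{-3 + 2 n}$ ($s{\left(n \right)} = \frac{n - 2}{\left(\left(2 + n\right) + n\right) - 5} = \frac{-2 + n}{\left(2 + 2 n\right) - 5} = \frac{-2 + n}{-3 + 2 n}$)
$\left(X{\left(14 \right)} - 528\right) s{\left(1 \right)} = \left(\left(-11 + 14\right) - 528\right) \frac{-2 + 1}{-3 + 2 \cdot 1} = \left(3 - 528\right) \frac{1}{-3 + 2} \left(-1\right) = - 525 \frac{1}{-1} \left(-1\right) = - 525 \left(\left(-1\right) \left(-1\right)\right) = \left(-525\right) 1 = -525$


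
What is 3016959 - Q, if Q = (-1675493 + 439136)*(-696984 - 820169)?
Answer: -1875739714662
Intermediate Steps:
Q = 1875742731621 (Q = -1236357*(-1517153) = 1875742731621)
3016959 - Q = 3016959 - 1*1875742731621 = 3016959 - 1875742731621 = -1875739714662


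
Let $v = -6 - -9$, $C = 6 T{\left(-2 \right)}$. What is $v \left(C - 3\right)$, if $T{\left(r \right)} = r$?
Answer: $-45$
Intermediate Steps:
$C = -12$ ($C = 6 \left(-2\right) = -12$)
$v = 3$ ($v = -6 + 9 = 3$)
$v \left(C - 3\right) = 3 \left(-12 - 3\right) = 3 \left(-15\right) = -45$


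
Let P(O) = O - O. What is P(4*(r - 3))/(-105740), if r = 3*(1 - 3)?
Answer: 0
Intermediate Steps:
r = -6 (r = 3*(-2) = -6)
P(O) = 0
P(4*(r - 3))/(-105740) = 0/(-105740) = 0*(-1/105740) = 0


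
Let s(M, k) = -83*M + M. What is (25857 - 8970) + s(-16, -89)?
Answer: 18199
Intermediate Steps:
s(M, k) = -82*M
(25857 - 8970) + s(-16, -89) = (25857 - 8970) - 82*(-16) = 16887 + 1312 = 18199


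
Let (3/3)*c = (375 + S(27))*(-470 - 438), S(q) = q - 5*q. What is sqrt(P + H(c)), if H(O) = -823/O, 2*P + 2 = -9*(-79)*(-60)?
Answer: I*sqrt(313433473089237)/121218 ≈ 146.05*I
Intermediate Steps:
S(q) = -4*q
P = -21331 (P = -1 + (-9*(-79)*(-60))/2 = -1 + (711*(-60))/2 = -1 + (1/2)*(-42660) = -1 - 21330 = -21331)
c = -242436 (c = (375 - 4*27)*(-470 - 438) = (375 - 108)*(-908) = 267*(-908) = -242436)
sqrt(P + H(c)) = sqrt(-21331 - 823/(-242436)) = sqrt(-21331 - 823*(-1/242436)) = sqrt(-21331 + 823/242436) = sqrt(-5171401493/242436) = I*sqrt(313433473089237)/121218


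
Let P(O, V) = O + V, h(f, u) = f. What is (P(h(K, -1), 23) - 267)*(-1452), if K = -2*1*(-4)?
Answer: 342672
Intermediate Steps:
K = 8 (K = -2*(-4) = 8)
(P(h(K, -1), 23) - 267)*(-1452) = ((8 + 23) - 267)*(-1452) = (31 - 267)*(-1452) = -236*(-1452) = 342672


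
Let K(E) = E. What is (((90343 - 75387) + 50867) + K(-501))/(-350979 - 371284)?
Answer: -65322/722263 ≈ -0.090441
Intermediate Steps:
(((90343 - 75387) + 50867) + K(-501))/(-350979 - 371284) = (((90343 - 75387) + 50867) - 501)/(-350979 - 371284) = ((14956 + 50867) - 501)/(-722263) = (65823 - 501)*(-1/722263) = 65322*(-1/722263) = -65322/722263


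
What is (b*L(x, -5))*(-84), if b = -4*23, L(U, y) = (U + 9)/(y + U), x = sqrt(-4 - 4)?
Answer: 7728*(-9*I + 2*sqrt(2))/(2*sqrt(2) + 5*I) ≈ -8664.7 - 9273.1*I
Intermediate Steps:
x = 2*I*sqrt(2) (x = sqrt(-8) = 2*I*sqrt(2) ≈ 2.8284*I)
L(U, y) = (9 + U)/(U + y)
b = -92
(b*L(x, -5))*(-84) = -92*(9 + 2*I*sqrt(2))/(2*I*sqrt(2) - 5)*(-84) = -92*(9 + 2*I*sqrt(2))/(-5 + 2*I*sqrt(2))*(-84) = 7728*(9 + 2*I*sqrt(2))/(-5 + 2*I*sqrt(2))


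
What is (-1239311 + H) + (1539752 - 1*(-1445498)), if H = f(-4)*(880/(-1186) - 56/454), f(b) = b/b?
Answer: 235022478245/134611 ≈ 1.7459e+6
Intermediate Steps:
f(b) = 1
H = -116484/134611 (H = 1*(880/(-1186) - 56/454) = 1*(880*(-1/1186) - 56*1/454) = 1*(-440/593 - 28/227) = 1*(-116484/134611) = -116484/134611 ≈ -0.86534)
(-1239311 + H) + (1539752 - 1*(-1445498)) = (-1239311 - 116484/134611) + (1539752 - 1*(-1445498)) = -166825009505/134611 + (1539752 + 1445498) = -166825009505/134611 + 2985250 = 235022478245/134611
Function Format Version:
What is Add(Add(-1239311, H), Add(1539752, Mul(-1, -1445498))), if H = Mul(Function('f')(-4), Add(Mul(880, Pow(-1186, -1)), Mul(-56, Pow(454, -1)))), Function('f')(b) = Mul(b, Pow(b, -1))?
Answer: Rational(235022478245, 134611) ≈ 1.7459e+6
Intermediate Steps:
Function('f')(b) = 1
H = Rational(-116484, 134611) (H = Mul(1, Add(Mul(880, Pow(-1186, -1)), Mul(-56, Pow(454, -1)))) = Mul(1, Add(Mul(880, Rational(-1, 1186)), Mul(-56, Rational(1, 454)))) = Mul(1, Add(Rational(-440, 593), Rational(-28, 227))) = Mul(1, Rational(-116484, 134611)) = Rational(-116484, 134611) ≈ -0.86534)
Add(Add(-1239311, H), Add(1539752, Mul(-1, -1445498))) = Add(Add(-1239311, Rational(-116484, 134611)), Add(1539752, Mul(-1, -1445498))) = Add(Rational(-166825009505, 134611), Add(1539752, 1445498)) = Add(Rational(-166825009505, 134611), 2985250) = Rational(235022478245, 134611)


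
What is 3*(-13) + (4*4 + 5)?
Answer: -18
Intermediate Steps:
3*(-13) + (4*4 + 5) = -39 + (16 + 5) = -39 + 21 = -18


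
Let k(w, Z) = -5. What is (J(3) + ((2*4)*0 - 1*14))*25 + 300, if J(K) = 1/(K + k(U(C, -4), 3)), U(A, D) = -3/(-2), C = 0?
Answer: -125/2 ≈ -62.500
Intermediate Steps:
U(A, D) = 3/2 (U(A, D) = -3*(-½) = 3/2)
J(K) = 1/(-5 + K) (J(K) = 1/(K - 5) = 1/(-5 + K))
(J(3) + ((2*4)*0 - 1*14))*25 + 300 = (1/(-5 + 3) + ((2*4)*0 - 1*14))*25 + 300 = (1/(-2) + (8*0 - 14))*25 + 300 = (-½ + (0 - 14))*25 + 300 = (-½ - 14)*25 + 300 = -29/2*25 + 300 = -725/2 + 300 = -125/2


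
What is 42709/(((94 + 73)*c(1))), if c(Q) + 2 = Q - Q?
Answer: -42709/334 ≈ -127.87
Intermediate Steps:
c(Q) = -2 (c(Q) = -2 + (Q - Q) = -2 + 0 = -2)
42709/(((94 + 73)*c(1))) = 42709/(((94 + 73)*(-2))) = 42709/((167*(-2))) = 42709/(-334) = 42709*(-1/334) = -42709/334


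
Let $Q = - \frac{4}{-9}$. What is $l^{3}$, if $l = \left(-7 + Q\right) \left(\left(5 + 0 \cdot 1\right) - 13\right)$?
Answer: $\frac{105154048}{729} \approx 1.4424 \cdot 10^{5}$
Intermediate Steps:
$Q = \frac{4}{9}$ ($Q = \left(-4\right) \left(- \frac{1}{9}\right) = \frac{4}{9} \approx 0.44444$)
$l = \frac{472}{9}$ ($l = \left(-7 + \frac{4}{9}\right) \left(\left(5 + 0 \cdot 1\right) - 13\right) = - \frac{59 \left(\left(5 + 0\right) - 13\right)}{9} = - \frac{59 \left(5 - 13\right)}{9} = \left(- \frac{59}{9}\right) \left(-8\right) = \frac{472}{9} \approx 52.444$)
$l^{3} = \left(\frac{472}{9}\right)^{3} = \frac{105154048}{729}$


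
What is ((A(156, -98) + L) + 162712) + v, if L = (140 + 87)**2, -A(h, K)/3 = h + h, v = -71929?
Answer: 141376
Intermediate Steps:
A(h, K) = -6*h (A(h, K) = -3*(h + h) = -6*h)
L = 51529 (L = 227**2 = 51529)
((A(156, -98) + L) + 162712) + v = ((-6*156 + 51529) + 162712) - 71929 = ((-936 + 51529) + 162712) - 71929 = (50593 + 162712) - 71929 = 213305 - 71929 = 141376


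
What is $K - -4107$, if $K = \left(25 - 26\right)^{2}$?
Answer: $4108$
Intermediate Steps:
$K = 1$ ($K = \left(-1\right)^{2} = 1$)
$K - -4107 = 1 - -4107 = 1 + 4107 = 4108$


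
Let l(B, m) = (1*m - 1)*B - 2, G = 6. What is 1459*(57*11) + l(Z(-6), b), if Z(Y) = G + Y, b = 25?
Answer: 914791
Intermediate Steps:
Z(Y) = 6 + Y
l(B, m) = -2 + B*(-1 + m) (l(B, m) = (m - 1)*B - 2 = (-1 + m)*B - 2 = B*(-1 + m) - 2 = -2 + B*(-1 + m))
1459*(57*11) + l(Z(-6), b) = 1459*(57*11) + (-2 - (6 - 6) + (6 - 6)*25) = 1459*627 + (-2 - 1*0 + 0*25) = 914793 + (-2 + 0 + 0) = 914793 - 2 = 914791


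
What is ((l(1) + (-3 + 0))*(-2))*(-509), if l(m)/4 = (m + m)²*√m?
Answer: 13234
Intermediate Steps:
l(m) = 16*m^(5/2) (l(m) = 4*((m + m)²*√m) = 4*((2*m)²*√m) = 4*((4*m²)*√m) = 4*(4*m^(5/2)) = 16*m^(5/2))
((l(1) + (-3 + 0))*(-2))*(-509) = ((16*1^(5/2) + (-3 + 0))*(-2))*(-509) = ((16*1 - 3)*(-2))*(-509) = ((16 - 3)*(-2))*(-509) = (13*(-2))*(-509) = -26*(-509) = 13234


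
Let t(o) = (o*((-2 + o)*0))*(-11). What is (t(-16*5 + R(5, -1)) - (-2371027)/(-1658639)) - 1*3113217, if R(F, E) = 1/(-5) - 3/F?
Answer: -5163705502690/1658639 ≈ -3.1132e+6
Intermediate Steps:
R(F, E) = -⅕ - 3/F (R(F, E) = 1*(-⅕) - 3/F = -⅕ - 3/F)
t(o) = 0 (t(o) = (o*0)*(-11) = 0*(-11) = 0)
(t(-16*5 + R(5, -1)) - (-2371027)/(-1658639)) - 1*3113217 = (0 - (-2371027)/(-1658639)) - 1*3113217 = (0 - (-2371027)*(-1)/1658639) - 3113217 = (0 - 1*2371027/1658639) - 3113217 = (0 - 2371027/1658639) - 3113217 = -2371027/1658639 - 3113217 = -5163705502690/1658639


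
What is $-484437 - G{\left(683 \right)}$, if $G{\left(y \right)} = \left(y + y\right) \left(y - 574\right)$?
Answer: $-633331$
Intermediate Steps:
$G{\left(y \right)} = 2 y \left(-574 + y\right)$
$-484437 - G{\left(683 \right)} = -484437 - 2 \cdot 683 \left(-574 + 683\right) = -484437 - 2 \cdot 683 \cdot 109 = -484437 - 148894 = -633331$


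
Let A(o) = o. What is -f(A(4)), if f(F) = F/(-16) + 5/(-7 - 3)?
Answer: ¾ ≈ 0.75000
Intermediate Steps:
f(F) = -½ - F/16 (f(F) = F*(-1/16) + 5/(-10) = -F/16 + 5*(-⅒) = -F/16 - ½ = -½ - F/16)
-f(A(4)) = -(-½ - 1/16*4) = -(-½ - ¼) = -1*(-¾) = ¾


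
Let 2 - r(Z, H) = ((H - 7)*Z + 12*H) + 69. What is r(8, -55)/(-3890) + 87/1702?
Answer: -378762/1655195 ≈ -0.22883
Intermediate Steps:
r(Z, H) = -67 - 12*H - Z*(-7 + H) (r(Z, H) = 2 - (((H - 7)*Z + 12*H) + 69) = 2 - (((-7 + H)*Z + 12*H) + 69) = 2 - ((Z*(-7 + H) + 12*H) + 69) = 2 - ((12*H + Z*(-7 + H)) + 69) = 2 - (69 + 12*H + Z*(-7 + H)) = 2 + (-69 - 12*H - Z*(-7 + H)) = -67 - 12*H - Z*(-7 + H))
r(8, -55)/(-3890) + 87/1702 = (-67 - 12*(-55) + 7*8 - 1*(-55)*8)/(-3890) + 87/1702 = (-67 + 660 + 56 + 440)*(-1/3890) + 87*(1/1702) = 1089*(-1/3890) + 87/1702 = -1089/3890 + 87/1702 = -378762/1655195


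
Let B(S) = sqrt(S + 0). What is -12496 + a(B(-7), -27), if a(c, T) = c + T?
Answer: -12523 + I*sqrt(7) ≈ -12523.0 + 2.6458*I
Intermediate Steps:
B(S) = sqrt(S)
a(c, T) = T + c
-12496 + a(B(-7), -27) = -12496 + (-27 + sqrt(-7)) = -12496 + (-27 + I*sqrt(7)) = -12523 + I*sqrt(7)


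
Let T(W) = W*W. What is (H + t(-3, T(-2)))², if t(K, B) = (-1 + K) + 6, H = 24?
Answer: 676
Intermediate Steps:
T(W) = W²
t(K, B) = 5 + K
(H + t(-3, T(-2)))² = (24 + (5 - 3))² = (24 + 2)² = 26² = 676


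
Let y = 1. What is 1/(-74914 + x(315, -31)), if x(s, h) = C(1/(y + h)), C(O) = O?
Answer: -30/2247421 ≈ -1.3349e-5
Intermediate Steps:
x(s, h) = 1/(1 + h)
1/(-74914 + x(315, -31)) = 1/(-74914 + 1/(1 - 31)) = 1/(-74914 + 1/(-30)) = 1/(-74914 - 1/30) = 1/(-2247421/30) = -30/2247421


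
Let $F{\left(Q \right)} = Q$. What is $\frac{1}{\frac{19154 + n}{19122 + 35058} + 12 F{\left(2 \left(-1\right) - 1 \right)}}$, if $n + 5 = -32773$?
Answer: $- \frac{13545}{491026} \approx -0.027585$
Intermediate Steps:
$n = -32778$ ($n = -5 - 32773 = -32778$)
$\frac{1}{\frac{19154 + n}{19122 + 35058} + 12 F{\left(2 \left(-1\right) - 1 \right)}} = \frac{1}{\frac{19154 - 32778}{19122 + 35058} + 12 \left(2 \left(-1\right) - 1\right)} = \frac{1}{- \frac{13624}{54180} + 12 \left(-2 - 1\right)} = \frac{1}{\left(-13624\right) \frac{1}{54180} + 12 \left(-3\right)} = \frac{1}{- \frac{3406}{13545} - 36} = \frac{1}{- \frac{491026}{13545}} = - \frac{13545}{491026}$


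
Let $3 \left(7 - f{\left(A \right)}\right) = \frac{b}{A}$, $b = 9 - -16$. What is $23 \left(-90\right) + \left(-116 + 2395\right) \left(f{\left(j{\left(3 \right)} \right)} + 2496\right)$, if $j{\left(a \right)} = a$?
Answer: $\frac{51263428}{9} \approx 5.6959 \cdot 10^{6}$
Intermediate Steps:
$b = 25$ ($b = 9 + 16 = 25$)
$f{\left(A \right)} = 7 - \frac{25}{3 A}$ ($f{\left(A \right)} = 7 - \frac{25 \frac{1}{A}}{3} = 7 - \frac{25}{3 A}$)
$23 \left(-90\right) + \left(-116 + 2395\right) \left(f{\left(j{\left(3 \right)} \right)} + 2496\right) = 23 \left(-90\right) + \left(-116 + 2395\right) \left(\left(7 - \frac{25}{3 \cdot 3}\right) + 2496\right) = -2070 + 2279 \left(\left(7 - \frac{25}{9}\right) + 2496\right) = -2070 + 2279 \left(\frac{38}{9} + 2496\right) = -2070 + 2279 \cdot \frac{22502}{9} = -2070 + \frac{51282058}{9} = \frac{51263428}{9}$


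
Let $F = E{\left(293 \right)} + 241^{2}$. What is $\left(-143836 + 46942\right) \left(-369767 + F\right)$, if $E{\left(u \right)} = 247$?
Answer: $30176570466$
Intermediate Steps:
$F = 58328$ ($F = 247 + 241^{2} = 247 + 58081 = 58328$)
$\left(-143836 + 46942\right) \left(-369767 + F\right) = \left(-143836 + 46942\right) \left(-369767 + 58328\right) = \left(-96894\right) \left(-311439\right) = 30176570466$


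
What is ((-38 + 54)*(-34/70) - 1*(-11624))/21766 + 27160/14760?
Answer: 333646291/140553945 ≈ 2.3738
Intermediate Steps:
((-38 + 54)*(-34/70) - 1*(-11624))/21766 + 27160/14760 = (16*(-34*1/70) + 11624)*(1/21766) + 27160*(1/14760) = (16*(-17/35) + 11624)*(1/21766) + 679/369 = (-272/35 + 11624)*(1/21766) + 679/369 = (406568/35)*(1/21766) + 679/369 = 203284/380905 + 679/369 = 333646291/140553945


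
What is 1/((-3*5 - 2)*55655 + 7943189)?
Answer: 1/6997054 ≈ 1.4292e-7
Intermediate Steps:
1/((-3*5 - 2)*55655 + 7943189) = 1/((-15 - 2)*55655 + 7943189) = 1/(-17*55655 + 7943189) = 1/(-946135 + 7943189) = 1/6997054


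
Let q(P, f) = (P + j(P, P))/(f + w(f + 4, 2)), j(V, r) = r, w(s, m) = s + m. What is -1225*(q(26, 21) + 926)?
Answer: -13628125/12 ≈ -1.1357e+6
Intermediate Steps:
w(s, m) = m + s
q(P, f) = 2*P/(6 + 2*f) (q(P, f) = (P + P)/(f + (2 + (f + 4))) = (2*P)/(f + (2 + (4 + f))) = (2*P)/(f + (6 + f)) = (2*P)/(6 + 2*f) = 2*P/(6 + 2*f))
-1225*(q(26, 21) + 926) = -1225*(26/(3 + 21) + 926) = -1225*(26/24 + 926) = -1225*(26*(1/24) + 926) = -1225*(13/12 + 926) = -1225*11125/12 = -13628125/12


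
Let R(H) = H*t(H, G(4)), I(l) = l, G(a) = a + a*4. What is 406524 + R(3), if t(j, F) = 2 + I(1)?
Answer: 406533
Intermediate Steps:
G(a) = 5*a (G(a) = a + 4*a = 5*a)
t(j, F) = 3 (t(j, F) = 2 + 1 = 3)
R(H) = 3*H (R(H) = H*3 = 3*H)
406524 + R(3) = 406524 + 3*3 = 406524 + 9 = 406533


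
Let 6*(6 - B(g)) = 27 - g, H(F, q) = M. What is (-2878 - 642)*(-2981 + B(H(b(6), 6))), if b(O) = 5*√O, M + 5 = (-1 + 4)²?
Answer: 31456480/3 ≈ 1.0485e+7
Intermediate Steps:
M = 4 (M = -5 + (-1 + 4)² = -5 + 3² = -5 + 9 = 4)
H(F, q) = 4
B(g) = 3/2 + g/6 (B(g) = 6 - (27 - g)/6 = 6 + (-9/2 + g/6) = 3/2 + g/6)
(-2878 - 642)*(-2981 + B(H(b(6), 6))) = (-2878 - 642)*(-2981 + (3/2 + (⅙)*4)) = -3520*(-2981 + (3/2 + ⅔)) = -3520*(-2981 + 13/6) = -3520*(-17873/6) = 31456480/3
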